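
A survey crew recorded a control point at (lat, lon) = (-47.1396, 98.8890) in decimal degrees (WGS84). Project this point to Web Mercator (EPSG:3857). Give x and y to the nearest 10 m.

x 11008270 m, y -5964890 m

Web Mercator is spherical with R = a = 6378137 m.
x = R·λ = 6378137 × 1.725938644 = 11008273.125 m.
y = R·ln tan(π/4 + φ/2) = 6378137 × -0.935208853 = -5964890.188 m.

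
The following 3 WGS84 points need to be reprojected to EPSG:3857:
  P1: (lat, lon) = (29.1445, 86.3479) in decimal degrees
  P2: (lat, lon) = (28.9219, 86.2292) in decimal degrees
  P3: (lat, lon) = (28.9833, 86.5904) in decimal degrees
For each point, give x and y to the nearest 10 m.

Web Mercator: x = R·λ, y = R·ln tan(π/4+φ/2), R = 6378137 m.
P1 (29.1445°, 86.3479°) → (9612204.259, 3394050.534) m.
P2 (28.9219°, 86.2292°) → (9598990.636, 3365709.405) m.
P3 (28.9833°, 86.5904°) → (9639199.236, 3373520.671) m.

P1: x 9612200 m, y 3394050 m; P2: x 9598990 m, y 3365710 m; P3: x 9639200 m, y 3373520 m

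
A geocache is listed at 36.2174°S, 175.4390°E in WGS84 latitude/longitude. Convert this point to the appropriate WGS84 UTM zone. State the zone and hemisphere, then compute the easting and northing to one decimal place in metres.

Longitude 175.4390° lies in the 6° band [174°, 180°), giving zone 60; latitude is south of the equator, so 60S.
Zone 60 central meridian λ₀ = 6×60 − 183 = 177°; Δλ = -1.5610°.
Transverse Mercator on WGS84 with k₀ = 0.9996 gives E = 359692.652 m, N = 5990808.811 m.

Zone 60S: E 359692.7 m, N 5990808.8 m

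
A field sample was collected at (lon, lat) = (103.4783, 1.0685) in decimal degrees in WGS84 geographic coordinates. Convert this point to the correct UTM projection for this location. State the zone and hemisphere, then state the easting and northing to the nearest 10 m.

Longitude 103.4783° lies in the 6° band [102°, 108°), giving zone 48; latitude is north of the equator, so 48N.
Zone 48 central meridian λ₀ = 6×48 − 183 = 105°; Δλ = -1.5217°.
Transverse Mercator on WGS84 with k₀ = 0.9996 gives E = 330682.109 m, N = 118143.427 m.

Zone 48N: E 330680 m, N 118140 m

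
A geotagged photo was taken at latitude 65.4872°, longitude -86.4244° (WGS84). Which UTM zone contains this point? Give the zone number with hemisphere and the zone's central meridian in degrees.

UTM zone = ⌊(λ + 180)/6⌋ + 1; -86.4244° ∈ [-90°, -84°) → zone 16.
Hemisphere: N (φ ≥ 0).
Central meridian λ₀ = 6×16 − 183 = -87°.

Zone 16N, central meridian -87°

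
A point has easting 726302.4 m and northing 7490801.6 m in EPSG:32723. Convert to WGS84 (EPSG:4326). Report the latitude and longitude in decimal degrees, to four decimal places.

lat -22.6748°, lon -42.7974°

Zone 23S: λ₀ = -45°, k₀ = 0.9996, false easting 500000 m, false northing 10000000 m.
Meridian distance M = (N − FN)/k₀ = -2510202.5 m.
Inverse transverse Mercator on WGS84 gives φ = -22.67480019°, λ = -42.79739966°.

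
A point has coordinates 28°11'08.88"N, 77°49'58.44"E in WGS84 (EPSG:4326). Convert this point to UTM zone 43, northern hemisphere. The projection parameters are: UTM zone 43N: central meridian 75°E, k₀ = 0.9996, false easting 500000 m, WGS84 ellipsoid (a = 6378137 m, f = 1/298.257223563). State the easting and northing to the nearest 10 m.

E 778120 m, N 3121030 m

Zone 43 central meridian λ₀ = 6×43 − 183 = 75°; Δλ = +2.8329°.
Transverse Mercator on WGS84 with k₀ = 0.9996 gives E = 778121.860 m, N = 3121033.968 m.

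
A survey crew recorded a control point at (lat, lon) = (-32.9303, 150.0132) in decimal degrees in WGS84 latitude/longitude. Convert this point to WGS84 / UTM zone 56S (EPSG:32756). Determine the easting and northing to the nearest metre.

Zone 56 central meridian λ₀ = 6×56 − 183 = 153°; Δλ = -2.9868°.
Transverse Mercator on WGS84 with k₀ = 0.9996 gives E = 220714.291 m, N = 6352480.504 m.

E 220714 m, N 6352481 m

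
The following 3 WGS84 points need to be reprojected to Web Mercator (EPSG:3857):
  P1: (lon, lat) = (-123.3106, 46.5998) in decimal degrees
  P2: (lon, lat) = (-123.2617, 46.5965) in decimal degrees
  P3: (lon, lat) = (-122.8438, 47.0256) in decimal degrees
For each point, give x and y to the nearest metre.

P1: x -13726873 m, y 5876994 m; P2: x -13721430 m, y 5876460 m; P3: x -13674909 m, y 5946254 m

Web Mercator: x = R·λ, y = R·ln tan(π/4+φ/2), R = 6378137 m.
P1 (46.5998°, -123.3106°) → (-13726873.201, 5876994.149) m.
P2 (46.5965°, -123.2617°) → (-13721429.678, 5876459.513) m.
P3 (47.0256°, -122.8438°) → (-13674909.263, 5946253.646) m.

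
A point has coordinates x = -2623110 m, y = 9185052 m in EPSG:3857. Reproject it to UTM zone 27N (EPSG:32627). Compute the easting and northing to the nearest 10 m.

E 371690 m, N 7026460 m

Web Mercator inverse (R = 6378137 m) → φ = 63.34379892°, λ = -23.56379805°.
UTM 27N forward: E = 371692.234 m, N = 7026461.386 m.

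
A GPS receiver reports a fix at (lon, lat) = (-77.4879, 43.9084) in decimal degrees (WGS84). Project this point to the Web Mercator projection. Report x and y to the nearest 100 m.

x -8625900 m, y 5451300 m

Web Mercator is spherical with R = a = 6378137 m.
x = R·λ = 6378137 × -1.352418985 = -8625913.571 m.
y = R·ln tan(π/4 + φ/2) = 6378137 × 0.854681829 = 5451277.797 m.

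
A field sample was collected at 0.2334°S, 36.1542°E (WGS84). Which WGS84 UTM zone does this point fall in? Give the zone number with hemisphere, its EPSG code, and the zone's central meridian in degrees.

Zone 37S (EPSG:32737), central meridian 39°

UTM zone = ⌊(λ + 180)/6⌋ + 1; 36.1542° ∈ [36°, 42°) → zone 37.
Hemisphere: S (φ < 0).
Central meridian λ₀ = 6×37 − 183 = 39°.
EPSG code: 32737.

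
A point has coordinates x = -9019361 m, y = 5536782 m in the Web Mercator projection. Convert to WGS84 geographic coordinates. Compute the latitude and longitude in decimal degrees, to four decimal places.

R = 6378137 m. λ = x/R = -81.02229839°.
φ = 2·arctan(exp(y/R)) − 90° = 2·arctan(2.38235) − 90° = 44.45920236°.

lat 44.4592°, lon -81.0223°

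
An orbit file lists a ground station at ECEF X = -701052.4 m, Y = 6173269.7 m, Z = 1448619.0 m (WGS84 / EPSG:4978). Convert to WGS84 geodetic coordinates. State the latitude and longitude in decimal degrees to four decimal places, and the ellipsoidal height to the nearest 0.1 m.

lat 13.2100°, lon 96.4789°, h 2565.7 m

λ = atan2(Y, X) = 96.47889975°; p = √(X²+Y²) = 6212948.8 m.
Bowring's method on WGS84 (a = 6378137 m, b = 6356752.314 m) gives φ = 13.20999959°, h = 2565.732 m.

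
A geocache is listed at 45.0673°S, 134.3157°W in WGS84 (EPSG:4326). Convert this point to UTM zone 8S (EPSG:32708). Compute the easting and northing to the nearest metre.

Zone 8 central meridian λ₀ = 6×8 − 183 = -135°; Δλ = +0.6843°.
Transverse Mercator on WGS84 with k₀ = 0.9996 gives E = 553870.131 m, N = 5009345.635 m.

E 553870 m, N 5009346 m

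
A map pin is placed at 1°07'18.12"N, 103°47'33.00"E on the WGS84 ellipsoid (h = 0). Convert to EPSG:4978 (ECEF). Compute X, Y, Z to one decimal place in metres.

X -1520298.8 m, Y 6193047.5 m, Z 124023.4 m

WGS84: a = 6378137 m, e² = 0.006694380; N(φ) = a/√(1−e²sin²φ) = 6378145.181 m.
X = (N+h)·cosφ·cosλ = -1520298.821 m; Y = (N+h)·cosφ·sinλ = 6193047.522 m; Z = (N(1−e²)+h)·sinφ = 124023.401 m.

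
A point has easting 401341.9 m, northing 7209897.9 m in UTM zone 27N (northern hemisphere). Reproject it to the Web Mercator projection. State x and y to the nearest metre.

Unproject from UTM 27N (λ₀ = -21°) → φ = 64.99829960°, λ = -23.09230085°.
Web Mercator (R = 6378137 m): x = -2570623.172 m, y = 9607923.631 m.

x -2570623 m, y 9607924 m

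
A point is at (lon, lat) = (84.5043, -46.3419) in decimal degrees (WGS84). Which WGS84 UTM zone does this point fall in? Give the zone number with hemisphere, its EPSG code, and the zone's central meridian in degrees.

UTM zone = ⌊(λ + 180)/6⌋ + 1; 84.5043° ∈ [84°, 90°) → zone 45.
Hemisphere: S (φ < 0).
Central meridian λ₀ = 6×45 − 183 = 87°.
EPSG code: 32745.

Zone 45S (EPSG:32745), central meridian 87°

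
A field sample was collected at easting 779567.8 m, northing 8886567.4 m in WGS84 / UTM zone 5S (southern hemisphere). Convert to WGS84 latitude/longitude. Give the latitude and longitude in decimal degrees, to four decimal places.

lat -10.0627°, lon -150.4494°

Zone 5S: λ₀ = -153°, k₀ = 0.9996, false easting 500000 m, false northing 10000000 m.
Meridian distance M = (N − FN)/k₀ = -1113878.2 m.
Inverse transverse Mercator on WGS84 gives φ = -10.06269969°, λ = -150.44940041°.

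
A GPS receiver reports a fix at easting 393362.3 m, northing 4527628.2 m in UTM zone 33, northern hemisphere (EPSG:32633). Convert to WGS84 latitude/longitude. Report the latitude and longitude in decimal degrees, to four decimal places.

lat 40.8928°, lon 13.7341°

Zone 33N: λ₀ = 15°, k₀ = 0.9996, false easting 500000 m.
Meridian distance M = (N − FN)/k₀ = 4529440.0 m.
Inverse transverse Mercator on WGS84 gives φ = 40.89279984°, λ = 13.73409992°.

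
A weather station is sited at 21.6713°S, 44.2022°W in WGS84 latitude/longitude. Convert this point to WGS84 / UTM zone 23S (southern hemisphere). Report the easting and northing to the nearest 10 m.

E 582540 m, N 7603340 m

Zone 23 central meridian λ₀ = 6×23 − 183 = -45°; Δλ = +0.7978°.
Transverse Mercator on WGS84 with k₀ = 0.9996 gives E = 582539.966 m, N = 7603342.581 m.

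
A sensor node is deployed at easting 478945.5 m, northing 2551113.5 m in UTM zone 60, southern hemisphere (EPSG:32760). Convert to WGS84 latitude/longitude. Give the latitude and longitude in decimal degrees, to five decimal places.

Zone 60S: λ₀ = 177°, k₀ = 0.9996, false easting 500000 m, false northing 10000000 m.
Meridian distance M = (N − FN)/k₀ = -7451867.2 m.
Inverse transverse Mercator on WGS84 gives φ = -67.15630039°, λ = 176.51399953°.

lat -67.15630°, lon 176.51400°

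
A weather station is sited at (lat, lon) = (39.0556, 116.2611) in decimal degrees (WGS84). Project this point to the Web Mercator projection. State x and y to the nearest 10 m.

x 12942130 m, y 4729640 m

Web Mercator is spherical with R = a = 6378137 m.
x = R·λ = 6378137 × 2.029138987 = 12942126.451 m.
y = R·ln tan(π/4 + φ/2) = 6378137 × 0.741539250 = 4729638.928 m.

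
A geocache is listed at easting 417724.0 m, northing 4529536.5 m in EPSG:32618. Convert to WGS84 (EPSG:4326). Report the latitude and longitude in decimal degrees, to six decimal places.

lat 40.912800°, lon -75.977000°

Zone 18N: λ₀ = -75°, k₀ = 0.9996, false easting 500000 m.
Meridian distance M = (N − FN)/k₀ = 4531349.0 m.
Inverse transverse Mercator on WGS84 gives φ = 40.91279966°, λ = -75.97700039°.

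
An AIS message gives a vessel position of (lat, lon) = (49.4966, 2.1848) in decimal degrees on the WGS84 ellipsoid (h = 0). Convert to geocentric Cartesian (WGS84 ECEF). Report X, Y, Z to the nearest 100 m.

X 4147600 m, Y 158200 m, Z 4826600 m

WGS84: a = 6378137 m, e² = 0.006694380; N(φ) = a/√(1−e²sin²φ) = 6390515.959 m.
X = (N+h)·cosφ·cosλ = 4147579.259 m; Y = (N+h)·cosφ·sinλ = 158231.999 m; Z = (N(1−e²)+h)·sinφ = 4826611.235 m.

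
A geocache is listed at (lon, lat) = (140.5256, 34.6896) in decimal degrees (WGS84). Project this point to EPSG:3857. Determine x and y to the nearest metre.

x 15643238 m, y 4121779 m

Web Mercator is spherical with R = a = 6378137 m.
x = R·λ = 6378137 × 2.452634403 = 15643238.235 m.
y = R·ln tan(π/4 + φ/2) = 6378137 × 0.646235511 = 4121778.623 m.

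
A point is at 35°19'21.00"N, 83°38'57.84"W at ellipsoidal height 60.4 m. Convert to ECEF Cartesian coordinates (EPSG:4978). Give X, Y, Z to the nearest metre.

X 576275 m, Y -5177902 m, Z 3667153 m

WGS84: a = 6378137 m, e² = 0.006694380; N(φ) = a/√(1−e²sin²φ) = 6385285.701 m.
X = (N+h)·cosφ·cosλ = 576274.688 m; Y = (N+h)·cosφ·sinλ = -5177902.031 m; Z = (N(1−e²)+h)·sinφ = 3667152.597 m.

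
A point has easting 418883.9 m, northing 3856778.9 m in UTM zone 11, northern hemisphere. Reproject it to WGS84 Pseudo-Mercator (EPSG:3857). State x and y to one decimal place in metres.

x -13123154.2 m, y 4143529.0 m

Unproject from UTM 11N (λ₀ = -117°) → φ = 34.85010036°, λ = -117.88729992°.
Web Mercator (R = 6378137 m): x = -13123154.198 m, y = 4143528.995 m.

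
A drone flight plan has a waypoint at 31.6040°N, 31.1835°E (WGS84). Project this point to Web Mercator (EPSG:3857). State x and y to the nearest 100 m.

Web Mercator is spherical with R = a = 6378137 m.
x = R·λ = 6378137 × 0.544254747 = 3471331.341 m.
y = R·ln tan(π/4 + φ/2) = 6378137 × 0.581900481 = 3711440.988 m.

x 3471300 m, y 3711400 m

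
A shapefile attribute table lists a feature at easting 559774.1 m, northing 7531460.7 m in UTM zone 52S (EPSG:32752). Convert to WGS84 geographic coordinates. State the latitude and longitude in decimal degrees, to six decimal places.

Zone 52S: λ₀ = 129°, k₀ = 0.9996, false easting 500000 m, false northing 10000000 m.
Meridian distance M = (N − FN)/k₀ = -2469527.1 m.
Inverse transverse Mercator on WGS84 gives φ = -22.32160037°, λ = 129.58040009°.

lat -22.321600°, lon 129.580400°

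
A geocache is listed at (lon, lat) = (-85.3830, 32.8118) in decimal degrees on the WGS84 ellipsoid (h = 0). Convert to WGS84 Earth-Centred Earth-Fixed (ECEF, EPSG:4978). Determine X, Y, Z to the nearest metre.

WGS84: a = 6378137 m, e² = 0.006694380; N(φ) = a/√(1−e²sin²φ) = 6384415.030 m.
X = (N+h)·cosφ·cosλ = 431919.406 m; Y = (N+h)·cosφ·sinλ = -5348401.816 m; Z = (N(1−e²)+h)·sinφ = 3436435.351 m.

X 431919 m, Y -5348402 m, Z 3436435 m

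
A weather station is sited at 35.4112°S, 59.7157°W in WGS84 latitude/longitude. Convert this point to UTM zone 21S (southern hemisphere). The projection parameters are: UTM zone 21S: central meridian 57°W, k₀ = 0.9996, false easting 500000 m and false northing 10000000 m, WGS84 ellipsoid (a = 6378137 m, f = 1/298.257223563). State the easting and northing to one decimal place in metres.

E 253403.4 m, N 6077967.1 m

Zone 21 central meridian λ₀ = 6×21 − 183 = -57°; Δλ = -2.7157°.
Transverse Mercator on WGS84 with k₀ = 0.9996 gives E = 253403.394 m, N = 6077967.081 m.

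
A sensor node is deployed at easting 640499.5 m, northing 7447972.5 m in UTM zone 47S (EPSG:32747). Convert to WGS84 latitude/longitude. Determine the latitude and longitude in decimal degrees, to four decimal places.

Zone 47S: λ₀ = 99°, k₀ = 0.9996, false easting 500000 m, false northing 10000000 m.
Meridian distance M = (N − FN)/k₀ = -2553048.7 m.
Inverse transverse Mercator on WGS84 gives φ = -23.07089997°, λ = 100.37159996°.

lat -23.0709°, lon 100.3716°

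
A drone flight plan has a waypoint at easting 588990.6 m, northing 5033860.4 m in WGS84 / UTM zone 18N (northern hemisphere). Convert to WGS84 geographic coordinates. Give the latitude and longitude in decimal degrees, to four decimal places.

lat 45.4526°, lon -73.8619°

Zone 18N: λ₀ = -75°, k₀ = 0.9996, false easting 500000 m.
Meridian distance M = (N − FN)/k₀ = 5035874.7 m.
Inverse transverse Mercator on WGS84 gives φ = 45.45259955°, λ = -73.86190007°.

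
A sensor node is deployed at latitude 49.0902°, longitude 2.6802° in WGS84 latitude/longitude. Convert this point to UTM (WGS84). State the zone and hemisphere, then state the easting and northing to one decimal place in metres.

Zone 31N: E 476651.3 m, N 5437532.2 m

Longitude 2.6802° lies in the 6° band [0°, 6°), giving zone 31; latitude is north of the equator, so 31N.
Zone 31 central meridian λ₀ = 6×31 − 183 = 3°; Δλ = -0.3198°.
Transverse Mercator on WGS84 with k₀ = 0.9996 gives E = 476651.306 m, N = 5437532.211 m.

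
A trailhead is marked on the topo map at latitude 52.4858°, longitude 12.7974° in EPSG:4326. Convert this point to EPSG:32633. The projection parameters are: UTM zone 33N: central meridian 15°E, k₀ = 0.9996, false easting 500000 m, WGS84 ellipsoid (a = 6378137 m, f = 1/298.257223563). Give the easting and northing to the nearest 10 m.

Zone 33 central meridian λ₀ = 6×33 − 183 = 15°; Δλ = -2.2026°.
Transverse Mercator on WGS84 with k₀ = 0.9996 gives E = 350442.075 m, N = 5817353.219 m.

E 350440 m, N 5817350 m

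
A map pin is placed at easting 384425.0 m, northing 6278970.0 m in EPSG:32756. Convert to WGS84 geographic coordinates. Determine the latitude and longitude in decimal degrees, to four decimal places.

lat -33.6228°, lon 151.7540°

Zone 56S: λ₀ = 153°, k₀ = 0.9996, false easting 500000 m, false northing 10000000 m.
Meridian distance M = (N − FN)/k₀ = -3722519.0 m.
Inverse transverse Mercator on WGS84 gives φ = -33.62280002°, λ = 151.75400051°.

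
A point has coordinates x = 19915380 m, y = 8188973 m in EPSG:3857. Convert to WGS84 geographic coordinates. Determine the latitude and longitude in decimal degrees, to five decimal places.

lat 59.03970°, lon 178.90290°

R = 6378137 m. λ = x/R = 178.90290243°.
φ = 2·arctan(exp(y/R)) − 90° = 2·arctan(3.61074) − 90° = 59.03970217°.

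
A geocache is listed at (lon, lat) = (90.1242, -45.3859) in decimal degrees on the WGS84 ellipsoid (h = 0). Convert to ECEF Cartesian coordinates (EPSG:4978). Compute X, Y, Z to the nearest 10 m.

WGS84: a = 6378137 m, e² = 0.006694380; N(φ) = a/√(1−e²sin²φ) = 6388982.805 m.
X = (N+h)·cosφ·cosλ = -9726.811 m; Y = (N+h)·cosφ·sinλ = 4487152.604 m; Z = (N(1−e²)+h)·sinφ = -4517571.889 m.

X -9730 m, Y 4487150 m, Z -4517570 m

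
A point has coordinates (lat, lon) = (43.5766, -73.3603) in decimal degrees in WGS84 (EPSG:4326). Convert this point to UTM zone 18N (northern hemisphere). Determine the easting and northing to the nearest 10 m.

Zone 18 central meridian λ₀ = 6×18 − 183 = -75°; Δλ = +1.6397°.
Transverse Mercator on WGS84 with k₀ = 0.9996 gives E = 632393.670 m, N = 4826154.545 m.

E 632390 m, N 4826150 m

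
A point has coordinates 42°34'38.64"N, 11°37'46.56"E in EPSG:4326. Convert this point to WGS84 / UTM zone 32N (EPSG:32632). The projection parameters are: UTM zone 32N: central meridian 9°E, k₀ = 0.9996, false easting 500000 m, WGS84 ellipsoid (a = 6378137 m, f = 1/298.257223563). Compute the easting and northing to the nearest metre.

E 715804 m, N 4717239 m

Zone 32 central meridian λ₀ = 6×32 − 183 = 9°; Δλ = +2.6296°.
Transverse Mercator on WGS84 with k₀ = 0.9996 gives E = 715803.909 m, N = 4717239.331 m.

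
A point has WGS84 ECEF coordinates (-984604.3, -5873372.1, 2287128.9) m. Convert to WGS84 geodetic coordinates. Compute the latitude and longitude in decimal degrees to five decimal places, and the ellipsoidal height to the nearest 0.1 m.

λ = atan2(Y, X) = -99.51650028°; p = √(X²+Y²) = 5955329.2 m.
Bowring's method on WGS84 (a = 6378137 m, b = 6356752.314 m) gives φ = 21.13820035°, h = 4036.270 m.

lat 21.13820°, lon -99.51650°, h 4036.3 m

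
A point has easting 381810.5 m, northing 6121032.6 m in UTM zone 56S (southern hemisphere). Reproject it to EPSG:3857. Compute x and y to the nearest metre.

Unproject from UTM 56S (λ₀ = 153°) → φ = -35.04650037°, λ = 151.70410047°.
Web Mercator (R = 6378137 m): x = 16887623.216 m, y = -4170202.156 m.

x 16887623 m, y -4170202 m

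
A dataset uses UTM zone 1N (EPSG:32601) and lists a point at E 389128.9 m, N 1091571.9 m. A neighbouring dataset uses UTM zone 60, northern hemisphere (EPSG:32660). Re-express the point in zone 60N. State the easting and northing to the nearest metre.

E 1047617 m, N 1095500 m

UTM 1N → geographic: φ = 9.87329982°, λ = -178.01120006°.
UTM 60N (λ₀ = 177°) forward: E = 1047616.526 m, N = 1095499.832 m.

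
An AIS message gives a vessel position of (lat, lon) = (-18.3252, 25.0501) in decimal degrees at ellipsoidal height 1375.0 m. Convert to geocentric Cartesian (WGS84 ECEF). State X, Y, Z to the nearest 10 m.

WGS84: a = 6378137 m, e² = 0.006694380; N(φ) = a/√(1−e²sin²φ) = 6380248.458 m.
X = (N+h)·cosφ·cosλ = 5488166.361 m; Y = (N+h)·cosφ·sinλ = 2565018.783 m; Z = (N(1−e²)+h)·sinφ = -1993017.242 m.

X 5488170 m, Y 2565020 m, Z -1993020 m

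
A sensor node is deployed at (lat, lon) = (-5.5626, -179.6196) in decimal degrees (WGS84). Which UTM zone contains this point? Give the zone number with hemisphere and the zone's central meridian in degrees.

UTM zone = ⌊(λ + 180)/6⌋ + 1; -179.6196° ∈ [-180°, -174°) → zone 1.
Hemisphere: S (φ < 0).
Central meridian λ₀ = 6×1 − 183 = -177°.

Zone 1S, central meridian -177°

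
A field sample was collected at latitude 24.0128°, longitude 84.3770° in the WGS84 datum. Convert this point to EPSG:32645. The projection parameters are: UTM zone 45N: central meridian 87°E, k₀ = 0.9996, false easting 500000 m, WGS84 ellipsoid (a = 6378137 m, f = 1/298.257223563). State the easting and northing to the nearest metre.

Zone 45 central meridian λ₀ = 6×45 − 183 = 87°; Δλ = -2.6230°.
Transverse Mercator on WGS84 with k₀ = 0.9996 gives E = 233175.481 m, N = 2658130.287 m.

E 233175 m, N 2658130 m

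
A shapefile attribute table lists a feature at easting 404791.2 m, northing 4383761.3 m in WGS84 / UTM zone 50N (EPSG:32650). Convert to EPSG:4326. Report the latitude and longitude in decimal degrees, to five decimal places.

lat 39.59830°, lon 115.89110°

Zone 50N: λ₀ = 117°, k₀ = 0.9996, false easting 500000 m.
Meridian distance M = (N − FN)/k₀ = 4385515.5 m.
Inverse transverse Mercator on WGS84 gives φ = 39.59830004°, λ = 115.89110016°.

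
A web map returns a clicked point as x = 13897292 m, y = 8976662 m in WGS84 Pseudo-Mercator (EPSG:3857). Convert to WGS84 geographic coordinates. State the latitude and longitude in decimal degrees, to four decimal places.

lat 62.4916°, lon 124.8415°

R = 6378137 m. λ = x/R = 124.84149811°.
φ = 2·arctan(exp(y/R)) − 90° = 2·arctan(4.08537) − 90° = 62.49160203°.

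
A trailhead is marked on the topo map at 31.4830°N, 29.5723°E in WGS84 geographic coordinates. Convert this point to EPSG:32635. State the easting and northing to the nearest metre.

Zone 35 central meridian λ₀ = 6×35 − 183 = 27°; Δλ = +2.5723°.
Transverse Mercator on WGS84 with k₀ = 0.9996 gives E = 744358.499 m, N = 3485998.316 m.

E 744358 m, N 3485998 m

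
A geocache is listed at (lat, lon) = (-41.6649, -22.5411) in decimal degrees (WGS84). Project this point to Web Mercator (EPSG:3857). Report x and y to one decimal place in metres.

x -2509263.8 m, y -5110914.5 m

Web Mercator is spherical with R = a = 6378137 m.
x = R·λ = 6378137 × -0.393416412 = -2509263.774 m.
y = R·ln tan(π/4 + φ/2) = 6378137 × -0.801317769 = -5110914.512 m.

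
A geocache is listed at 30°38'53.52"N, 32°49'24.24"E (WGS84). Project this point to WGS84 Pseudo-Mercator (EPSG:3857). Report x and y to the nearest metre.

Web Mercator is spherical with R = a = 6378137 m.
x = R·λ = 6378137 × 0.572876402 = 3653884.174 m.
y = R·ln tan(π/4 + φ/2) = 6378137 × 0.562412661 = 3587145.003 m.

x 3653884 m, y 3587145 m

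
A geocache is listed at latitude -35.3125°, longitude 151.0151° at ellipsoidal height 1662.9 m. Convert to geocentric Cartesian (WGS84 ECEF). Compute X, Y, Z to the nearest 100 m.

WGS84: a = 6378137 m, e² = 0.006694380; N(φ) = a/√(1−e²sin²φ) = 6385282.174 m.
X = (N+h)·cosφ·cosλ = -4559026.793 m; Y = (N+h)·cosφ·sinλ = 2525539.366 m; Z = (N(1−e²)+h)·sinφ = -3667173.612 m.

X -4559000 m, Y 2525500 m, Z -3667200 m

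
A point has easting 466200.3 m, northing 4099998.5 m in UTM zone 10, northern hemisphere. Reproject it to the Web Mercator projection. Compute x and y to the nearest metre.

Unproject from UTM 10N (λ₀ = -123°) → φ = 37.04560009°, λ = -123.38010039°.
Web Mercator (R = 6378137 m): x = -13734609.950 m, y = 4445464.760 m.

x -13734610 m, y 4445465 m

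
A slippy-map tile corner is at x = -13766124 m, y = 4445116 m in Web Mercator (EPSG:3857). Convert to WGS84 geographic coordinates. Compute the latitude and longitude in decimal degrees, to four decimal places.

R = 6378137 m. λ = x/R = -123.66319592°.
φ = 2·arctan(exp(y/R)) − 90° = 2·arctan(2.00758) − 90° = 37.04309946°.

lat 37.0431°, lon -123.6632°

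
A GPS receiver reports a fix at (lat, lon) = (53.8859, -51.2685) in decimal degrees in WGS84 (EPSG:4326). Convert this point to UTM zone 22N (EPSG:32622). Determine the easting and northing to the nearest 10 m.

E 482350 m, N 5970860 m

Zone 22 central meridian λ₀ = 6×22 − 183 = -51°; Δλ = -0.2685°.
Transverse Mercator on WGS84 with k₀ = 0.9996 gives E = 482351.874 m, N = 5970860.368 m.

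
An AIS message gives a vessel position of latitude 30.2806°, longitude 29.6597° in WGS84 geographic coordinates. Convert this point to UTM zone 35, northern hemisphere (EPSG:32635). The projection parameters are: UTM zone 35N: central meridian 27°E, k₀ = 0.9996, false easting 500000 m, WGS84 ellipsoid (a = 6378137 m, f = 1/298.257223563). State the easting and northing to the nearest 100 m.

Zone 35 central meridian λ₀ = 6×35 − 183 = 27°; Δλ = +2.6597°.
Transverse Mercator on WGS84 with k₀ = 0.9996 gives E = 755842.657 m, N = 3352874.362 m.

E 755800 m, N 3352900 m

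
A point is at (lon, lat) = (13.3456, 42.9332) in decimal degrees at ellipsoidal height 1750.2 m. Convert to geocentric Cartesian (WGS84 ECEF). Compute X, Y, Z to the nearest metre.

X 4551958 m, Y 1079863 m, Z 4323264 m

WGS84: a = 6378137 m, e² = 0.006694380; N(φ) = a/√(1−e²sin²φ) = 6388065.114 m.
X = (N+h)·cosφ·cosλ = 4551957.557 m; Y = (N+h)·cosφ·sinλ = 1079863.098 m; Z = (N(1−e²)+h)·sinφ = 4323263.610 m.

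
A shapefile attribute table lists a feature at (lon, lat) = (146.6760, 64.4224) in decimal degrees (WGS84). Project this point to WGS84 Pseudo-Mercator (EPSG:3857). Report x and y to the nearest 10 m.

x 16327900 m, y 9457850 m

Web Mercator is spherical with R = a = 6378137 m.
x = R·λ = 6378137 × 2.559979134 = 16327897.632 m.
y = R·ln tan(π/4 + φ/2) = 6378137 × 1.482854302 = 9457847.890 m.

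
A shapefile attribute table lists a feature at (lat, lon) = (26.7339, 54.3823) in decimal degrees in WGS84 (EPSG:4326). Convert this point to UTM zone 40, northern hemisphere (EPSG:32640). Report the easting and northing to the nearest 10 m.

Zone 40 central meridian λ₀ = 6×40 − 183 = 57°; Δλ = -2.6177°.
Transverse Mercator on WGS84 with k₀ = 0.9996 gives E = 239621.579 m, N = 2959639.699 m.

E 239620 m, N 2959640 m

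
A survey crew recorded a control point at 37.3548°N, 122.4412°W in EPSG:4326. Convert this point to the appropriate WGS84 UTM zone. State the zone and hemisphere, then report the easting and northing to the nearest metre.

Zone 10N: E 549488 m, N 4134379 m

Longitude -122.4412° lies in the 6° band [-126°, -120°), giving zone 10; latitude is north of the equator, so 10N.
Zone 10 central meridian λ₀ = 6×10 − 183 = -123°; Δλ = +0.5588°.
Transverse Mercator on WGS84 with k₀ = 0.9996 gives E = 549488.065 m, N = 4134379.096 m.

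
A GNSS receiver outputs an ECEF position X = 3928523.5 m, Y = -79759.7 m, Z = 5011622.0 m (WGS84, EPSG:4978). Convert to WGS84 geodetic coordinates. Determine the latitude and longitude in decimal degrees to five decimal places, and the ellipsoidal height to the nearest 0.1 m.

λ = atan2(Y, X) = -1.16310019°; p = √(X²+Y²) = 3929333.1 m.
Bowring's method on WGS84 (a = 6378137 m, b = 6356752.314 m) gives φ = 52.08859986°, h = 3492.259 m.

lat 52.08860°, lon -1.16310°, h 3492.3 m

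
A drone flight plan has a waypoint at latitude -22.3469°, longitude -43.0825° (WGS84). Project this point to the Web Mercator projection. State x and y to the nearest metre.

Web Mercator is spherical with R = a = 6378137 m.
x = R·λ = 6378137 × -0.751931475 = -4795921.962 m.
y = R·ln tan(π/4 + φ/2) = 6378137 × -0.400309056 = -2553226.001 m.

x -4795922 m, y -2553226 m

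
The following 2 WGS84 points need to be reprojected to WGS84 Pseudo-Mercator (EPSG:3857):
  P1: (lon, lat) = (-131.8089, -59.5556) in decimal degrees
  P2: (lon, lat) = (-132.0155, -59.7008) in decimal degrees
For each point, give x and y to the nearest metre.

Web Mercator: x = R·λ, y = R·ln tan(π/4+φ/2), R = 6378137 m.
P1 (-59.5556°, -131.8089°) → (-14672899.630, -8301454.853) m.
P2 (-59.7008°, -132.0155°) → (-14695898.237, -8333423.457) m.

P1: x -14672900 m, y -8301455 m; P2: x -14695898 m, y -8333423 m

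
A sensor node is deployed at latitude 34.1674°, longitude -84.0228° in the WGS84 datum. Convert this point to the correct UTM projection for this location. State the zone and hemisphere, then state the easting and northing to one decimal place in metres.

Longitude -84.0228° lies in the 6° band [-90°, -84°), giving zone 16; latitude is north of the equator, so 16N.
Zone 16 central meridian λ₀ = 6×16 − 183 = -87°; Δλ = +2.9772°.
Transverse Mercator on WGS84 with k₀ = 0.9996 gives E = 774443.422 m, N = 3784723.838 m.

Zone 16N: E 774443.4 m, N 3784723.8 m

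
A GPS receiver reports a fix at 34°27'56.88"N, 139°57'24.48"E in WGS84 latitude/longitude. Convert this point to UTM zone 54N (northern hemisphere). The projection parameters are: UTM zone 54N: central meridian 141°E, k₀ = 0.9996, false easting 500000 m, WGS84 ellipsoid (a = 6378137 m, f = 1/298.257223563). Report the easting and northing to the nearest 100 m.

Zone 54 central meridian λ₀ = 6×54 − 183 = 141°; Δλ = -1.0432°.
Transverse Mercator on WGS84 with k₀ = 0.9996 gives E = 404189.843 m, N = 3814298.556 m.

E 404200 m, N 3814300 m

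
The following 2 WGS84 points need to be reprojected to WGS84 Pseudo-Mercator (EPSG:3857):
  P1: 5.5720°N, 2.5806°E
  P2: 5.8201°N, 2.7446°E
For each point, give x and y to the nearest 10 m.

P1: x 287270 m, y 621250 m; P2: x 305530 m, y 649010 m

Web Mercator: x = R·λ, y = R·ln tan(π/4+φ/2), R = 6378137 m.
P1 (5.5720°, 2.5806°) → (287271.078, 621252.226) m.
P2 (5.8201°, 2.7446°) → (305527.474, 649007.659) m.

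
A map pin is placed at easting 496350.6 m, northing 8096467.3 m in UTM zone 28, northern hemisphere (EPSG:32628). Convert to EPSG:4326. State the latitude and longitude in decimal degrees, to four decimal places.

lat 72.9640°, lon -15.1116°

Zone 28N: λ₀ = -15°, k₀ = 0.9996, false easting 500000 m.
Meridian distance M = (N − FN)/k₀ = 8099707.2 m.
Inverse transverse Mercator on WGS84 gives φ = 72.96400000°, λ = -15.11160005°.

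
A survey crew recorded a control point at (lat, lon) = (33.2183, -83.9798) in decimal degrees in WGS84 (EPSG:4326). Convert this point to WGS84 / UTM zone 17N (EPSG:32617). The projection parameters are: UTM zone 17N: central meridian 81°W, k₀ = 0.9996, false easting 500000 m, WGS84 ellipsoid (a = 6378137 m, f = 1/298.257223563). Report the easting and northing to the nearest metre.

Zone 17 central meridian λ₀ = 6×17 − 183 = -81°; Δλ = -2.9798°.
Transverse Mercator on WGS84 with k₀ = 0.9996 gives E = 222276.581 m, N = 3679446.625 m.

E 222277 m, N 3679447 m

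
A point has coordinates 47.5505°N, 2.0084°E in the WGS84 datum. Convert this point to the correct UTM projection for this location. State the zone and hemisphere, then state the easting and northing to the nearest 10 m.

Zone 31N: E 425390 m, N 5266820 m

Longitude 2.0084° lies in the 6° band [0°, 6°), giving zone 31; latitude is north of the equator, so 31N.
Zone 31 central meridian λ₀ = 6×31 − 183 = 3°; Δλ = -0.9916°.
Transverse Mercator on WGS84 with k₀ = 0.9996 gives E = 425391.171 m, N = 5266818.537 m.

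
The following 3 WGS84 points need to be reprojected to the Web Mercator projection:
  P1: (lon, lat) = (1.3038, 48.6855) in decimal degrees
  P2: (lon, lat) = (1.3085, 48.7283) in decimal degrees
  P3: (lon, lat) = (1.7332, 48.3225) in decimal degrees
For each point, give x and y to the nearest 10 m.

P1: x 145140 m, y 6221660 m; P2: x 145660 m, y 6228880 m; P3: x 192940 m, y 6160680 m

Web Mercator: x = R·λ, y = R·ln tan(π/4+φ/2), R = 6378137 m.
P1 (48.6855°, 1.3038°) → (145138.352, 6221664.835) m.
P2 (48.7283°, 1.3085°) → (145661.554, 6228884.707) m.
P3 (48.3225°, 1.7332°) → (192938.941, 6160676.030) m.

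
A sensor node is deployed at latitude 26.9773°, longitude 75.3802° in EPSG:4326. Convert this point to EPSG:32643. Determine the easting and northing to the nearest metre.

E 537729 m, N 2983978 m

Zone 43 central meridian λ₀ = 6×43 − 183 = 75°; Δλ = +0.3802°.
Transverse Mercator on WGS84 with k₀ = 0.9996 gives E = 537729.350 m, N = 2983977.800 m.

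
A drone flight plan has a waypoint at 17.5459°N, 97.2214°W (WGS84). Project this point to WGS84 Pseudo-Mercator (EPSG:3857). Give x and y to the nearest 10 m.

x -10822640 m, y 1984460 m

Web Mercator is spherical with R = a = 6378137 m.
x = R·λ = 6378137 × -1.696833533 = -10822636.742 m.
y = R·ln tan(π/4 + φ/2) = 6378137 × 0.311135478 = 1984464.704 m.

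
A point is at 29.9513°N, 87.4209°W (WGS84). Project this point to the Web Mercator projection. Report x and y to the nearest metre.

x -9731650 m, y 3497291 m

Web Mercator is spherical with R = a = 6378137 m.
x = R·λ = 6378137 × -1.525782540 = -9731650.073 m.
y = R·ln tan(π/4 + φ/2) = 6378137 × 0.548324918 = 3497291.447 m.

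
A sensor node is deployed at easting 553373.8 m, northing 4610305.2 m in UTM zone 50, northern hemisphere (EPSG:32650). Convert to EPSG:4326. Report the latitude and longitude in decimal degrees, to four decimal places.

lat 41.6427°, lon 117.6409°

Zone 50N: λ₀ = 117°, k₀ = 0.9996, false easting 500000 m.
Meridian distance M = (N − FN)/k₀ = 4612150.1 m.
Inverse transverse Mercator on WGS84 gives φ = 41.64269986°, λ = 117.64089961°.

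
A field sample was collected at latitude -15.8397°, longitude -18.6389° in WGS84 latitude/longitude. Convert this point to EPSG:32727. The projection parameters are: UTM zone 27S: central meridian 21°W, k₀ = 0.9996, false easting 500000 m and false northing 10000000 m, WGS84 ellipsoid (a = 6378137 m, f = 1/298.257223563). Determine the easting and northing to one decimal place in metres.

Zone 27 central meridian λ₀ = 6×27 − 183 = -21°; Δλ = +2.3611°.
Transverse Mercator on WGS84 with k₀ = 0.9996 gives E = 752879.548 m, N = 8247373.226 m.

E 752879.5 m, N 8247373.2 m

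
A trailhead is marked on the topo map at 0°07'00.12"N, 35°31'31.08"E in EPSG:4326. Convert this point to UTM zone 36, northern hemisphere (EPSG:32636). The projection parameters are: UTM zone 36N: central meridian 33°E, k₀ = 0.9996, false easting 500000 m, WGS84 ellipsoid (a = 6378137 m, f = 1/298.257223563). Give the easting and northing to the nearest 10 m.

E 781090 m, N 12910 m

Zone 36 central meridian λ₀ = 6×36 − 183 = 33°; Δλ = +2.5253°.
Transverse Mercator on WGS84 with k₀ = 0.9996 gives E = 781093.721 m, N = 12911.480 m.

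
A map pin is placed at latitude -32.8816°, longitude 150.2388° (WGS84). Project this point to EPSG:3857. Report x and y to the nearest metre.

Web Mercator is spherical with R = a = 6378137 m.
x = R·λ = 6378137 × 2.622161724 = 16724506.713 m.
y = R·ln tan(π/4 + φ/2) = 6378137 × -0.608265214 = -3879598.868 m.

x 16724507 m, y -3879599 m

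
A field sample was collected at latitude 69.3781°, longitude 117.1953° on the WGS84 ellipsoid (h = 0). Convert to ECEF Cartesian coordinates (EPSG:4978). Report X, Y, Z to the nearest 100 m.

X -1029700 m, Y 2003900 m, Z 5947000 m

WGS84: a = 6378137 m, e² = 0.006694380; N(φ) = a/√(1−e²sin²φ) = 6396920.281 m.
X = (N+h)·cosφ·cosλ = -1029673.387 m; Y = (N+h)·cosφ·sinλ = 2003932.044 m; Z = (N(1−e²)+h)·sinφ = 5946958.007 m.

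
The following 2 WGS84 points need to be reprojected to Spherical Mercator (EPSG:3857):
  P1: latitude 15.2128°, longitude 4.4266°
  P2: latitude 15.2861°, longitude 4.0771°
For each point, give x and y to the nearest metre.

Web Mercator: x = R·λ, y = R·ln tan(π/4+φ/2), R = 6378137 m.
P1 (15.2128°, 4.4266°) → (492766.858, 1713736.845) m.
P2 (15.2861°, 4.0771°) → (453860.696, 1722194.354) m.

P1: x 492767 m, y 1713737 m; P2: x 453861 m, y 1722194 m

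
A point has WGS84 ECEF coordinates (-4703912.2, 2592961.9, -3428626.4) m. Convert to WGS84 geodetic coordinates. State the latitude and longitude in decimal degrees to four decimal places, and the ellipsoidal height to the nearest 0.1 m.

λ = atan2(Y, X) = 151.13490005°; p = √(X²+Y²) = 5371242.1 m.
Bowring's method on WGS84 (a = 6378137 m, b = 6356752.314 m) gives φ = -32.72610037°, h = 337.910 m.

lat -32.7261°, lon 151.1349°, h 337.9 m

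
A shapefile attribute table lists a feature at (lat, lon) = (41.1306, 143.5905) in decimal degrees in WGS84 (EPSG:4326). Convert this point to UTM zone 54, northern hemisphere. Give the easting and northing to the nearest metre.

E 717445 m, N 4556490 m

Zone 54 central meridian λ₀ = 6×54 − 183 = 141°; Δλ = +2.5905°.
Transverse Mercator on WGS84 with k₀ = 0.9996 gives E = 717444.525 m, N = 4556489.644 m.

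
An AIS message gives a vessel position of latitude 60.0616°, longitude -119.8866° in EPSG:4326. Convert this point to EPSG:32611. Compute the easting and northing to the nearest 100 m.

Zone 11 central meridian λ₀ = 6×11 − 183 = -117°; Δλ = -2.8866°.
Transverse Mercator on WGS84 with k₀ = 0.9996 gives E = 339325.670 m, N = 6661779.948 m.

E 339300 m, N 6661800 m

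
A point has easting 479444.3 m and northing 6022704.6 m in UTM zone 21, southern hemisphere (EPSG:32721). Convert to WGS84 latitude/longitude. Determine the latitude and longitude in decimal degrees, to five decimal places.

lat -35.93980°, lon -57.22790°

Zone 21S: λ₀ = -57°, k₀ = 0.9996, false easting 500000 m, false northing 10000000 m.
Meridian distance M = (N − FN)/k₀ = -3978887.0 m.
Inverse transverse Mercator on WGS84 gives φ = -35.93979980°, λ = -57.22789998°.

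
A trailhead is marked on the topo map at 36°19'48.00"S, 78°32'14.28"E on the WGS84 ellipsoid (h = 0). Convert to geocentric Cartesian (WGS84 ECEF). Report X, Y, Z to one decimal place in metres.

X 1022344.5 m, Y 5041781.8 m, Z -3757753.7 m

WGS84: a = 6378137 m, e² = 0.006694380; N(φ) = a/√(1−e²sin²φ) = 6385643.230 m.
X = (N+h)·cosφ·cosλ = 1022344.459 m; Y = (N+h)·cosφ·sinλ = 5041781.836 m; Z = (N(1−e²)+h)·sinφ = -3757753.694 m.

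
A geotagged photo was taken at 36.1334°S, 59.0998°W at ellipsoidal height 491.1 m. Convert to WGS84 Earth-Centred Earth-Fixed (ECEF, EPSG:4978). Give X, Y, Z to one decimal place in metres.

WGS84: a = 6378137 m, e² = 0.006694380; N(φ) = a/√(1−e²sin²φ) = 6385573.134 m.
X = (N+h)·cosφ·cosλ = 2648697.420 m; Y = (N+h)·cosφ·sinλ = -4425615.838 m; Z = (N(1−e²)+h)·sinφ = -3740446.269 m.

X 2648697.4 m, Y -4425615.8 m, Z -3740446.3 m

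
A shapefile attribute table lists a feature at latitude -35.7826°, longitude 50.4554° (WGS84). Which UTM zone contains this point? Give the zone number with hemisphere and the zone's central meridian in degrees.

UTM zone = ⌊(λ + 180)/6⌋ + 1; 50.4554° ∈ [48°, 54°) → zone 39.
Hemisphere: S (φ < 0).
Central meridian λ₀ = 6×39 − 183 = 51°.

Zone 39S, central meridian 51°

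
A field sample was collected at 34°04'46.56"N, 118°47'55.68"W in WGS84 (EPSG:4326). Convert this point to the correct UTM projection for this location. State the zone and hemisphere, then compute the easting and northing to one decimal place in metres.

Longitude -118.7988° lies in the 6° band [-120°, -114°), giving zone 11; latitude is north of the equator, so 11N.
Zone 11 central meridian λ₀ = 6×11 − 183 = -117°; Δλ = -1.7988°.
Transverse Mercator on WGS84 with k₀ = 0.9996 gives E = 334029.599 m, N = 3772442.087 m.

Zone 11N: E 334029.6 m, N 3772442.1 m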